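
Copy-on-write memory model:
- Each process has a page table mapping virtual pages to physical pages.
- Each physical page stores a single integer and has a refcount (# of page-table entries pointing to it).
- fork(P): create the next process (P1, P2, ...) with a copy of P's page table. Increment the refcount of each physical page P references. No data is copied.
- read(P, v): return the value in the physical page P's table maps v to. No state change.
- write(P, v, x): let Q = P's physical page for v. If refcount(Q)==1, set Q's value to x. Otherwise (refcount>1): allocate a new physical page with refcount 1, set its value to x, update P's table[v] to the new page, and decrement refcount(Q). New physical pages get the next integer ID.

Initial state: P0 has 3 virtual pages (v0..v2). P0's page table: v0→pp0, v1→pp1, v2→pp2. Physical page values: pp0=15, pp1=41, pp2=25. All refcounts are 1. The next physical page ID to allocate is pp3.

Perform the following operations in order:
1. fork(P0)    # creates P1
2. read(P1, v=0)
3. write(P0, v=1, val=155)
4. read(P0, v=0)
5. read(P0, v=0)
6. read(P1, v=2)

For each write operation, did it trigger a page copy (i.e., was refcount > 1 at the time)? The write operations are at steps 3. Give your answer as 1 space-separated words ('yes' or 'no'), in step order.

Op 1: fork(P0) -> P1. 3 ppages; refcounts: pp0:2 pp1:2 pp2:2
Op 2: read(P1, v0) -> 15. No state change.
Op 3: write(P0, v1, 155). refcount(pp1)=2>1 -> COPY to pp3. 4 ppages; refcounts: pp0:2 pp1:1 pp2:2 pp3:1
Op 4: read(P0, v0) -> 15. No state change.
Op 5: read(P0, v0) -> 15. No state change.
Op 6: read(P1, v2) -> 25. No state change.

yes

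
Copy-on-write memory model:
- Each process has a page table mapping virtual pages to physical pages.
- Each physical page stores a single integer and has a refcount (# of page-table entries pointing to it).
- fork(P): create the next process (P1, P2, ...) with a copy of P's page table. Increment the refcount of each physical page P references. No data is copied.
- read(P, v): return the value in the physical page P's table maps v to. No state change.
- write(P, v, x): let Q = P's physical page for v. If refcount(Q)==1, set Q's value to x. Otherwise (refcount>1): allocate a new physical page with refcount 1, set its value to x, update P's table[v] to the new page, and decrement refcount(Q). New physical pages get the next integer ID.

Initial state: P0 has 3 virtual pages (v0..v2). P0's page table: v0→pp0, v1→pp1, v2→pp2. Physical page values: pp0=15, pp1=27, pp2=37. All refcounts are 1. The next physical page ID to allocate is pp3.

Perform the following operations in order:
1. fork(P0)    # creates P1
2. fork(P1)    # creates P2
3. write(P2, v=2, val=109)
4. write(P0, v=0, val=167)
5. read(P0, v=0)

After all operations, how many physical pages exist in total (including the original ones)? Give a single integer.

Answer: 5

Derivation:
Op 1: fork(P0) -> P1. 3 ppages; refcounts: pp0:2 pp1:2 pp2:2
Op 2: fork(P1) -> P2. 3 ppages; refcounts: pp0:3 pp1:3 pp2:3
Op 3: write(P2, v2, 109). refcount(pp2)=3>1 -> COPY to pp3. 4 ppages; refcounts: pp0:3 pp1:3 pp2:2 pp3:1
Op 4: write(P0, v0, 167). refcount(pp0)=3>1 -> COPY to pp4. 5 ppages; refcounts: pp0:2 pp1:3 pp2:2 pp3:1 pp4:1
Op 5: read(P0, v0) -> 167. No state change.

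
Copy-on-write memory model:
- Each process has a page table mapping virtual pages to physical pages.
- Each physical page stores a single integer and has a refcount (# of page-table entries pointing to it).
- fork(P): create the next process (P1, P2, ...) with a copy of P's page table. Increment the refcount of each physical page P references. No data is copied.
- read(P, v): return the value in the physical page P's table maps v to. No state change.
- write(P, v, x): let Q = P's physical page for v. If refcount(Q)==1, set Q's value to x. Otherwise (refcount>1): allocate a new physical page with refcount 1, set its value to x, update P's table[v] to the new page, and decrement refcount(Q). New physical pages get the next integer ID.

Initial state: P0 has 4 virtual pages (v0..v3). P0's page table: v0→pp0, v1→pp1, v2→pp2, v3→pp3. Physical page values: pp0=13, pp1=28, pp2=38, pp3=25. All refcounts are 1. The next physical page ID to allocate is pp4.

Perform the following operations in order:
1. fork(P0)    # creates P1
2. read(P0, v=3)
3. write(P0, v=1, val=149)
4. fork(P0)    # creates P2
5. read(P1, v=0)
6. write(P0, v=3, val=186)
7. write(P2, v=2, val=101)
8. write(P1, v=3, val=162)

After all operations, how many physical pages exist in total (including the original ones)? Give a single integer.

Op 1: fork(P0) -> P1. 4 ppages; refcounts: pp0:2 pp1:2 pp2:2 pp3:2
Op 2: read(P0, v3) -> 25. No state change.
Op 3: write(P0, v1, 149). refcount(pp1)=2>1 -> COPY to pp4. 5 ppages; refcounts: pp0:2 pp1:1 pp2:2 pp3:2 pp4:1
Op 4: fork(P0) -> P2. 5 ppages; refcounts: pp0:3 pp1:1 pp2:3 pp3:3 pp4:2
Op 5: read(P1, v0) -> 13. No state change.
Op 6: write(P0, v3, 186). refcount(pp3)=3>1 -> COPY to pp5. 6 ppages; refcounts: pp0:3 pp1:1 pp2:3 pp3:2 pp4:2 pp5:1
Op 7: write(P2, v2, 101). refcount(pp2)=3>1 -> COPY to pp6. 7 ppages; refcounts: pp0:3 pp1:1 pp2:2 pp3:2 pp4:2 pp5:1 pp6:1
Op 8: write(P1, v3, 162). refcount(pp3)=2>1 -> COPY to pp7. 8 ppages; refcounts: pp0:3 pp1:1 pp2:2 pp3:1 pp4:2 pp5:1 pp6:1 pp7:1

Answer: 8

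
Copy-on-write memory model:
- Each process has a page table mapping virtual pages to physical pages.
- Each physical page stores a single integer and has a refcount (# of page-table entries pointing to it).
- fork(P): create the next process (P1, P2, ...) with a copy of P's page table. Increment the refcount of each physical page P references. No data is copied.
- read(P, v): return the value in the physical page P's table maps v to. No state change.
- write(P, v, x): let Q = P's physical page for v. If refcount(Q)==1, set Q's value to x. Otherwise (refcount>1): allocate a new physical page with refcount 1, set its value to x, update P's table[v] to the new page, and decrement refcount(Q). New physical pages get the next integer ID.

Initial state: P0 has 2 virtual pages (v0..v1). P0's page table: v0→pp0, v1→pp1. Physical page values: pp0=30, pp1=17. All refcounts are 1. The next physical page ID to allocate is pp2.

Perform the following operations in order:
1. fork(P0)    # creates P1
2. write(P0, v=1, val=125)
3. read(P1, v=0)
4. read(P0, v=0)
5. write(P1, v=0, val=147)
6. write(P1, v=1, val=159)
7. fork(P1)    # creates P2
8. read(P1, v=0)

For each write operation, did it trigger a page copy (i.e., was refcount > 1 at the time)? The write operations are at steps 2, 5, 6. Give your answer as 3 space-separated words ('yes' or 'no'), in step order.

Op 1: fork(P0) -> P1. 2 ppages; refcounts: pp0:2 pp1:2
Op 2: write(P0, v1, 125). refcount(pp1)=2>1 -> COPY to pp2. 3 ppages; refcounts: pp0:2 pp1:1 pp2:1
Op 3: read(P1, v0) -> 30. No state change.
Op 4: read(P0, v0) -> 30. No state change.
Op 5: write(P1, v0, 147). refcount(pp0)=2>1 -> COPY to pp3. 4 ppages; refcounts: pp0:1 pp1:1 pp2:1 pp3:1
Op 6: write(P1, v1, 159). refcount(pp1)=1 -> write in place. 4 ppages; refcounts: pp0:1 pp1:1 pp2:1 pp3:1
Op 7: fork(P1) -> P2. 4 ppages; refcounts: pp0:1 pp1:2 pp2:1 pp3:2
Op 8: read(P1, v0) -> 147. No state change.

yes yes no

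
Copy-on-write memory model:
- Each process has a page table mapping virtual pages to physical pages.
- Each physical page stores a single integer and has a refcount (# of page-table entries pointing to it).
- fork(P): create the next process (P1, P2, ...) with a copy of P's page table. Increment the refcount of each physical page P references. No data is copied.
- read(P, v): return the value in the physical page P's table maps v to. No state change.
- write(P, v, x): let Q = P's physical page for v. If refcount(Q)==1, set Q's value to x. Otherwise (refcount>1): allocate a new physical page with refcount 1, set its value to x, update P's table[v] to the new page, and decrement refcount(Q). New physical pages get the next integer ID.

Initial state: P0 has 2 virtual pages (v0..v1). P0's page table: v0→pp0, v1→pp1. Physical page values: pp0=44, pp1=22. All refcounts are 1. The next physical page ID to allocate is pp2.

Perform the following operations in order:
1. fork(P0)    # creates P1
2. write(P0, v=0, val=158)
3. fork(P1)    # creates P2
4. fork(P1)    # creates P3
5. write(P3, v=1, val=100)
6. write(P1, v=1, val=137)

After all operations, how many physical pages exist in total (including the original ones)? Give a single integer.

Answer: 5

Derivation:
Op 1: fork(P0) -> P1. 2 ppages; refcounts: pp0:2 pp1:2
Op 2: write(P0, v0, 158). refcount(pp0)=2>1 -> COPY to pp2. 3 ppages; refcounts: pp0:1 pp1:2 pp2:1
Op 3: fork(P1) -> P2. 3 ppages; refcounts: pp0:2 pp1:3 pp2:1
Op 4: fork(P1) -> P3. 3 ppages; refcounts: pp0:3 pp1:4 pp2:1
Op 5: write(P3, v1, 100). refcount(pp1)=4>1 -> COPY to pp3. 4 ppages; refcounts: pp0:3 pp1:3 pp2:1 pp3:1
Op 6: write(P1, v1, 137). refcount(pp1)=3>1 -> COPY to pp4. 5 ppages; refcounts: pp0:3 pp1:2 pp2:1 pp3:1 pp4:1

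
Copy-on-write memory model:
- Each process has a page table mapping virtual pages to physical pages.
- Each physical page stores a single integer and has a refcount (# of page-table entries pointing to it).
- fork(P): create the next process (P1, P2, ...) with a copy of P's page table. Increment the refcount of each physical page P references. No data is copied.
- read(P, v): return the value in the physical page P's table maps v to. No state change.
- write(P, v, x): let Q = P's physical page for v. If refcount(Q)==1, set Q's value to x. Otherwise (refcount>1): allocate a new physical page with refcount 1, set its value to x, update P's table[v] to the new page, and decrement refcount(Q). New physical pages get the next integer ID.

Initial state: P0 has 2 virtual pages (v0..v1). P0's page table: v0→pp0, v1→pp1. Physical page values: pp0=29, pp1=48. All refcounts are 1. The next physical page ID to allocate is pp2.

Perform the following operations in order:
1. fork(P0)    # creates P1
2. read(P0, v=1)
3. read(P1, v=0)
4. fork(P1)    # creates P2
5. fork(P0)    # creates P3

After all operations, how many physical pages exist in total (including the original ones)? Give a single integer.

Op 1: fork(P0) -> P1. 2 ppages; refcounts: pp0:2 pp1:2
Op 2: read(P0, v1) -> 48. No state change.
Op 3: read(P1, v0) -> 29. No state change.
Op 4: fork(P1) -> P2. 2 ppages; refcounts: pp0:3 pp1:3
Op 5: fork(P0) -> P3. 2 ppages; refcounts: pp0:4 pp1:4

Answer: 2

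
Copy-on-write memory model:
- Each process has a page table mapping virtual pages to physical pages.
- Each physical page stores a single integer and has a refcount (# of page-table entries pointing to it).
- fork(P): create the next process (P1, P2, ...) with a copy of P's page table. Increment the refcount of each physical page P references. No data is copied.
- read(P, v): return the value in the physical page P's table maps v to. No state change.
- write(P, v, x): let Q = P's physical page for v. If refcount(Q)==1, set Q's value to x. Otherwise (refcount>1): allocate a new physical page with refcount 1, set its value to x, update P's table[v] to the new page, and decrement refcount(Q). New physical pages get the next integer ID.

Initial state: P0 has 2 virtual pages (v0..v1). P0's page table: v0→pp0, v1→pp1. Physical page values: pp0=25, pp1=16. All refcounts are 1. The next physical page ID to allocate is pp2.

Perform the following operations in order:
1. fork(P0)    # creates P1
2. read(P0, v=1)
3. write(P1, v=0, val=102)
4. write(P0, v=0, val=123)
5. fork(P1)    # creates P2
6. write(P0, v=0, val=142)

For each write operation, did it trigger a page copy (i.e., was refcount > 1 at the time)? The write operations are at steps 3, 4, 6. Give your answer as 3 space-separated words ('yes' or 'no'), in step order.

Op 1: fork(P0) -> P1. 2 ppages; refcounts: pp0:2 pp1:2
Op 2: read(P0, v1) -> 16. No state change.
Op 3: write(P1, v0, 102). refcount(pp0)=2>1 -> COPY to pp2. 3 ppages; refcounts: pp0:1 pp1:2 pp2:1
Op 4: write(P0, v0, 123). refcount(pp0)=1 -> write in place. 3 ppages; refcounts: pp0:1 pp1:2 pp2:1
Op 5: fork(P1) -> P2. 3 ppages; refcounts: pp0:1 pp1:3 pp2:2
Op 6: write(P0, v0, 142). refcount(pp0)=1 -> write in place. 3 ppages; refcounts: pp0:1 pp1:3 pp2:2

yes no no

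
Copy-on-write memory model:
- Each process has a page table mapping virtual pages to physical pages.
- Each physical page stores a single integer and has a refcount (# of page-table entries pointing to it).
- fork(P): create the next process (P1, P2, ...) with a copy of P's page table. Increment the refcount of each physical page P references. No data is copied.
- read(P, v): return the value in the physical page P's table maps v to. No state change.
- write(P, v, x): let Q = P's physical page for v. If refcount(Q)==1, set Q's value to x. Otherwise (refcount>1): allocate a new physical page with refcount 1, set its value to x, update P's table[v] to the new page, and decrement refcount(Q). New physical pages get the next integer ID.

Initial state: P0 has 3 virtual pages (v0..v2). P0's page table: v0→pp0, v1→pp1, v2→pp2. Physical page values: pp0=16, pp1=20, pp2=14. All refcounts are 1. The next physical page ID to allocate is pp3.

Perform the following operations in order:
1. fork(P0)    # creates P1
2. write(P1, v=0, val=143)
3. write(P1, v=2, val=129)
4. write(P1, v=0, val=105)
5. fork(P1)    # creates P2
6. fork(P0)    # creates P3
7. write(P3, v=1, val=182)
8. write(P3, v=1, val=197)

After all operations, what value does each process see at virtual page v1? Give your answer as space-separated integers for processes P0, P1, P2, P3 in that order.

Op 1: fork(P0) -> P1. 3 ppages; refcounts: pp0:2 pp1:2 pp2:2
Op 2: write(P1, v0, 143). refcount(pp0)=2>1 -> COPY to pp3. 4 ppages; refcounts: pp0:1 pp1:2 pp2:2 pp3:1
Op 3: write(P1, v2, 129). refcount(pp2)=2>1 -> COPY to pp4. 5 ppages; refcounts: pp0:1 pp1:2 pp2:1 pp3:1 pp4:1
Op 4: write(P1, v0, 105). refcount(pp3)=1 -> write in place. 5 ppages; refcounts: pp0:1 pp1:2 pp2:1 pp3:1 pp4:1
Op 5: fork(P1) -> P2. 5 ppages; refcounts: pp0:1 pp1:3 pp2:1 pp3:2 pp4:2
Op 6: fork(P0) -> P3. 5 ppages; refcounts: pp0:2 pp1:4 pp2:2 pp3:2 pp4:2
Op 7: write(P3, v1, 182). refcount(pp1)=4>1 -> COPY to pp5. 6 ppages; refcounts: pp0:2 pp1:3 pp2:2 pp3:2 pp4:2 pp5:1
Op 8: write(P3, v1, 197). refcount(pp5)=1 -> write in place. 6 ppages; refcounts: pp0:2 pp1:3 pp2:2 pp3:2 pp4:2 pp5:1
P0: v1 -> pp1 = 20
P1: v1 -> pp1 = 20
P2: v1 -> pp1 = 20
P3: v1 -> pp5 = 197

Answer: 20 20 20 197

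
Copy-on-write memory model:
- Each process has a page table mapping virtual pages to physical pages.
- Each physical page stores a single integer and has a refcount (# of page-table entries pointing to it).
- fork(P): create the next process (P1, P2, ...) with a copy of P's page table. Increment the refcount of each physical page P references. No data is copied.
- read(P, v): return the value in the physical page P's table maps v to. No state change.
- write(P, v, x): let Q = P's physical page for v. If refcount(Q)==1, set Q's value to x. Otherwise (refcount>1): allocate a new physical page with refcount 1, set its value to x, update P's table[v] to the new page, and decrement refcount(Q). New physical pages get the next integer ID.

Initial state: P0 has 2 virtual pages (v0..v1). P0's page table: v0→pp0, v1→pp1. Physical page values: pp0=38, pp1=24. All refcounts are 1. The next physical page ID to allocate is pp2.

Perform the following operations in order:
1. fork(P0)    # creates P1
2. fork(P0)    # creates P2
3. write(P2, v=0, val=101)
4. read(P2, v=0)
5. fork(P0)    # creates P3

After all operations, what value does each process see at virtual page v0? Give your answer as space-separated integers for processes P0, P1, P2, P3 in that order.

Op 1: fork(P0) -> P1. 2 ppages; refcounts: pp0:2 pp1:2
Op 2: fork(P0) -> P2. 2 ppages; refcounts: pp0:3 pp1:3
Op 3: write(P2, v0, 101). refcount(pp0)=3>1 -> COPY to pp2. 3 ppages; refcounts: pp0:2 pp1:3 pp2:1
Op 4: read(P2, v0) -> 101. No state change.
Op 5: fork(P0) -> P3. 3 ppages; refcounts: pp0:3 pp1:4 pp2:1
P0: v0 -> pp0 = 38
P1: v0 -> pp0 = 38
P2: v0 -> pp2 = 101
P3: v0 -> pp0 = 38

Answer: 38 38 101 38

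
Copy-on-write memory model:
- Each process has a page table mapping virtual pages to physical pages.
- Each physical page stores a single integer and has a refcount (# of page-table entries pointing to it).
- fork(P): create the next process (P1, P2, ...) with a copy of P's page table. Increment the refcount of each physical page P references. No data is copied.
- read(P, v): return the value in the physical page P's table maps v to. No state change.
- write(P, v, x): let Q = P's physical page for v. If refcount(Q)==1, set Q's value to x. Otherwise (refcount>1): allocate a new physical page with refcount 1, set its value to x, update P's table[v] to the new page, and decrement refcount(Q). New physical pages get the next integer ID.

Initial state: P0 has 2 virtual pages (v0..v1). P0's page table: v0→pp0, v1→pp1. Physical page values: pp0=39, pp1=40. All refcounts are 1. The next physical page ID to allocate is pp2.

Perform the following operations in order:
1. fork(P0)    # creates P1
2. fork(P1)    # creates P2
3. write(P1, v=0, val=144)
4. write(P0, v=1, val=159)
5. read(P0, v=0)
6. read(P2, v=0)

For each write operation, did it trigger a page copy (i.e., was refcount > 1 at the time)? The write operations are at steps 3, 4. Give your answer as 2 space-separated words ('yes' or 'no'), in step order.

Op 1: fork(P0) -> P1. 2 ppages; refcounts: pp0:2 pp1:2
Op 2: fork(P1) -> P2. 2 ppages; refcounts: pp0:3 pp1:3
Op 3: write(P1, v0, 144). refcount(pp0)=3>1 -> COPY to pp2. 3 ppages; refcounts: pp0:2 pp1:3 pp2:1
Op 4: write(P0, v1, 159). refcount(pp1)=3>1 -> COPY to pp3. 4 ppages; refcounts: pp0:2 pp1:2 pp2:1 pp3:1
Op 5: read(P0, v0) -> 39. No state change.
Op 6: read(P2, v0) -> 39. No state change.

yes yes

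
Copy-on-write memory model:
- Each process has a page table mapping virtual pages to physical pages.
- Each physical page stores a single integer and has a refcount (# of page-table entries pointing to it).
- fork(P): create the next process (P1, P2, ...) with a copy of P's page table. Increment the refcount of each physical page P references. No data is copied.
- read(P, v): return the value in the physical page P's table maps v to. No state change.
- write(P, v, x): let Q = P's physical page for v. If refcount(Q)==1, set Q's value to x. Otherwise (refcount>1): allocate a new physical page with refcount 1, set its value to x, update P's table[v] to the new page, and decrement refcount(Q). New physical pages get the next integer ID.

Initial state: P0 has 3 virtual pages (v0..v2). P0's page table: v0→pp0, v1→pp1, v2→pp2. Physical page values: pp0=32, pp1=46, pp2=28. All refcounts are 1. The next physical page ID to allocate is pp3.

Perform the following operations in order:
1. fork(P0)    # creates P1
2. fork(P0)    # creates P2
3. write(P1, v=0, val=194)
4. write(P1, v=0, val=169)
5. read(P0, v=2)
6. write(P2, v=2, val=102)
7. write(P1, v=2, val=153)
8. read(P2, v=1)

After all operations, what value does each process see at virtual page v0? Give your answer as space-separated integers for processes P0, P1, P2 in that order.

Op 1: fork(P0) -> P1. 3 ppages; refcounts: pp0:2 pp1:2 pp2:2
Op 2: fork(P0) -> P2. 3 ppages; refcounts: pp0:3 pp1:3 pp2:3
Op 3: write(P1, v0, 194). refcount(pp0)=3>1 -> COPY to pp3. 4 ppages; refcounts: pp0:2 pp1:3 pp2:3 pp3:1
Op 4: write(P1, v0, 169). refcount(pp3)=1 -> write in place. 4 ppages; refcounts: pp0:2 pp1:3 pp2:3 pp3:1
Op 5: read(P0, v2) -> 28. No state change.
Op 6: write(P2, v2, 102). refcount(pp2)=3>1 -> COPY to pp4. 5 ppages; refcounts: pp0:2 pp1:3 pp2:2 pp3:1 pp4:1
Op 7: write(P1, v2, 153). refcount(pp2)=2>1 -> COPY to pp5. 6 ppages; refcounts: pp0:2 pp1:3 pp2:1 pp3:1 pp4:1 pp5:1
Op 8: read(P2, v1) -> 46. No state change.
P0: v0 -> pp0 = 32
P1: v0 -> pp3 = 169
P2: v0 -> pp0 = 32

Answer: 32 169 32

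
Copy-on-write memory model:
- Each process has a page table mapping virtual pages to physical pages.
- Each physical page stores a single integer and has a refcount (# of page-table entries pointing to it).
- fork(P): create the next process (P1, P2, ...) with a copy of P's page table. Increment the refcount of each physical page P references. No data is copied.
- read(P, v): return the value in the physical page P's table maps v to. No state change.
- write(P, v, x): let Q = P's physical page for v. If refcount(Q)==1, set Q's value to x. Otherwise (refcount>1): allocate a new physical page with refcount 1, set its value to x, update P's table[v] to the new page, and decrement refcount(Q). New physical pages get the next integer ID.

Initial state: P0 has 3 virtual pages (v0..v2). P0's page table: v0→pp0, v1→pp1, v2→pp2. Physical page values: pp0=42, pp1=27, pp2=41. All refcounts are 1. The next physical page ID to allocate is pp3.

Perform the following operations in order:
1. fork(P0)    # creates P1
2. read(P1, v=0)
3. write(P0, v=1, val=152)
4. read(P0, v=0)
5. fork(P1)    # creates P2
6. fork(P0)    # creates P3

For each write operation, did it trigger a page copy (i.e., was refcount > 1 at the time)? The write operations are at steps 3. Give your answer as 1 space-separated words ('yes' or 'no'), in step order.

Op 1: fork(P0) -> P1. 3 ppages; refcounts: pp0:2 pp1:2 pp2:2
Op 2: read(P1, v0) -> 42. No state change.
Op 3: write(P0, v1, 152). refcount(pp1)=2>1 -> COPY to pp3. 4 ppages; refcounts: pp0:2 pp1:1 pp2:2 pp3:1
Op 4: read(P0, v0) -> 42. No state change.
Op 5: fork(P1) -> P2. 4 ppages; refcounts: pp0:3 pp1:2 pp2:3 pp3:1
Op 6: fork(P0) -> P3. 4 ppages; refcounts: pp0:4 pp1:2 pp2:4 pp3:2

yes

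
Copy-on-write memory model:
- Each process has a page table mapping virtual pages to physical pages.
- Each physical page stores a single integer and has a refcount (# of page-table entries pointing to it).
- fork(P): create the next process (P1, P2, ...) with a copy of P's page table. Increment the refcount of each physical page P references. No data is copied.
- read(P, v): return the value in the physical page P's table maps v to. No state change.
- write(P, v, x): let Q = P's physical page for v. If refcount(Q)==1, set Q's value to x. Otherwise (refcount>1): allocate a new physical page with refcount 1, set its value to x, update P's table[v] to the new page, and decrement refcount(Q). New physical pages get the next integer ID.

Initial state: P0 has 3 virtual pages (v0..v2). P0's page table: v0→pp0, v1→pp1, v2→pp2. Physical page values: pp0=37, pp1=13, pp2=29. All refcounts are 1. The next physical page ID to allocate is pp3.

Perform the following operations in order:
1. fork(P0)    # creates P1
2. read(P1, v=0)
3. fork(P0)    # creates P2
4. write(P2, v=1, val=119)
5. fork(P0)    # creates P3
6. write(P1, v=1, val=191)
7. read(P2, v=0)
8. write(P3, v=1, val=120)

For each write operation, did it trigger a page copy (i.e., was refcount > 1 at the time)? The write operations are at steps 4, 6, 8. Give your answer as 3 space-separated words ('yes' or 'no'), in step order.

Op 1: fork(P0) -> P1. 3 ppages; refcounts: pp0:2 pp1:2 pp2:2
Op 2: read(P1, v0) -> 37. No state change.
Op 3: fork(P0) -> P2. 3 ppages; refcounts: pp0:3 pp1:3 pp2:3
Op 4: write(P2, v1, 119). refcount(pp1)=3>1 -> COPY to pp3. 4 ppages; refcounts: pp0:3 pp1:2 pp2:3 pp3:1
Op 5: fork(P0) -> P3. 4 ppages; refcounts: pp0:4 pp1:3 pp2:4 pp3:1
Op 6: write(P1, v1, 191). refcount(pp1)=3>1 -> COPY to pp4. 5 ppages; refcounts: pp0:4 pp1:2 pp2:4 pp3:1 pp4:1
Op 7: read(P2, v0) -> 37. No state change.
Op 8: write(P3, v1, 120). refcount(pp1)=2>1 -> COPY to pp5. 6 ppages; refcounts: pp0:4 pp1:1 pp2:4 pp3:1 pp4:1 pp5:1

yes yes yes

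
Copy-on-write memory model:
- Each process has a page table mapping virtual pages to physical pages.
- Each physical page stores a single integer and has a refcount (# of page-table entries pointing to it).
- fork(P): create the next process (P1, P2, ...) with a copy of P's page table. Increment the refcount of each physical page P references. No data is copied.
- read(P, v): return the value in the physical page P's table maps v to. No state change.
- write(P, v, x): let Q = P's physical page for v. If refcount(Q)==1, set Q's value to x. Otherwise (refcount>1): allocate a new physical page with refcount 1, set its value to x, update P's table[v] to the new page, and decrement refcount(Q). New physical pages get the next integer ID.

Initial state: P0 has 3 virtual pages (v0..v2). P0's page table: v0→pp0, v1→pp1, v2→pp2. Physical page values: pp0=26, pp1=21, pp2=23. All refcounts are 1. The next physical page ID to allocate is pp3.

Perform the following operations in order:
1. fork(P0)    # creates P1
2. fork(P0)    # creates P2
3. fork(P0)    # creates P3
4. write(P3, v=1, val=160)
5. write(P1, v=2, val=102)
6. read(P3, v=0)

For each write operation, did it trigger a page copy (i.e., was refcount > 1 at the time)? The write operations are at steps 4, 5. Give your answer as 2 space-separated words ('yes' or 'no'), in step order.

Op 1: fork(P0) -> P1. 3 ppages; refcounts: pp0:2 pp1:2 pp2:2
Op 2: fork(P0) -> P2. 3 ppages; refcounts: pp0:3 pp1:3 pp2:3
Op 3: fork(P0) -> P3. 3 ppages; refcounts: pp0:4 pp1:4 pp2:4
Op 4: write(P3, v1, 160). refcount(pp1)=4>1 -> COPY to pp3. 4 ppages; refcounts: pp0:4 pp1:3 pp2:4 pp3:1
Op 5: write(P1, v2, 102). refcount(pp2)=4>1 -> COPY to pp4. 5 ppages; refcounts: pp0:4 pp1:3 pp2:3 pp3:1 pp4:1
Op 6: read(P3, v0) -> 26. No state change.

yes yes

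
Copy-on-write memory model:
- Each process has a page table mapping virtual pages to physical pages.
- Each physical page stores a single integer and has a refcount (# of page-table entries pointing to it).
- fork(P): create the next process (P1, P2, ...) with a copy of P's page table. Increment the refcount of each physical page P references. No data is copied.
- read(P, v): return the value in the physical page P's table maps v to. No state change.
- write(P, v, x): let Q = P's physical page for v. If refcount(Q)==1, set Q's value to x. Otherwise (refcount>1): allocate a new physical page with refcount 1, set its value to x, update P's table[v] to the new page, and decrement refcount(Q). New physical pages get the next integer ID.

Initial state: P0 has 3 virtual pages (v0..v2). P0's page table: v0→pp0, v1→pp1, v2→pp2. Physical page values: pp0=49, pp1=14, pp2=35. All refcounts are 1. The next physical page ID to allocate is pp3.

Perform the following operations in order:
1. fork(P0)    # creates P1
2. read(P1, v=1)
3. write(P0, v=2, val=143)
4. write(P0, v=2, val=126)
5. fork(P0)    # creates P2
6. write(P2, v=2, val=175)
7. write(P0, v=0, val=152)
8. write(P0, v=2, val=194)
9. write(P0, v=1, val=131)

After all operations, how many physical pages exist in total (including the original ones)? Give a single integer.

Op 1: fork(P0) -> P1. 3 ppages; refcounts: pp0:2 pp1:2 pp2:2
Op 2: read(P1, v1) -> 14. No state change.
Op 3: write(P0, v2, 143). refcount(pp2)=2>1 -> COPY to pp3. 4 ppages; refcounts: pp0:2 pp1:2 pp2:1 pp3:1
Op 4: write(P0, v2, 126). refcount(pp3)=1 -> write in place. 4 ppages; refcounts: pp0:2 pp1:2 pp2:1 pp3:1
Op 5: fork(P0) -> P2. 4 ppages; refcounts: pp0:3 pp1:3 pp2:1 pp3:2
Op 6: write(P2, v2, 175). refcount(pp3)=2>1 -> COPY to pp4. 5 ppages; refcounts: pp0:3 pp1:3 pp2:1 pp3:1 pp4:1
Op 7: write(P0, v0, 152). refcount(pp0)=3>1 -> COPY to pp5. 6 ppages; refcounts: pp0:2 pp1:3 pp2:1 pp3:1 pp4:1 pp5:1
Op 8: write(P0, v2, 194). refcount(pp3)=1 -> write in place. 6 ppages; refcounts: pp0:2 pp1:3 pp2:1 pp3:1 pp4:1 pp5:1
Op 9: write(P0, v1, 131). refcount(pp1)=3>1 -> COPY to pp6. 7 ppages; refcounts: pp0:2 pp1:2 pp2:1 pp3:1 pp4:1 pp5:1 pp6:1

Answer: 7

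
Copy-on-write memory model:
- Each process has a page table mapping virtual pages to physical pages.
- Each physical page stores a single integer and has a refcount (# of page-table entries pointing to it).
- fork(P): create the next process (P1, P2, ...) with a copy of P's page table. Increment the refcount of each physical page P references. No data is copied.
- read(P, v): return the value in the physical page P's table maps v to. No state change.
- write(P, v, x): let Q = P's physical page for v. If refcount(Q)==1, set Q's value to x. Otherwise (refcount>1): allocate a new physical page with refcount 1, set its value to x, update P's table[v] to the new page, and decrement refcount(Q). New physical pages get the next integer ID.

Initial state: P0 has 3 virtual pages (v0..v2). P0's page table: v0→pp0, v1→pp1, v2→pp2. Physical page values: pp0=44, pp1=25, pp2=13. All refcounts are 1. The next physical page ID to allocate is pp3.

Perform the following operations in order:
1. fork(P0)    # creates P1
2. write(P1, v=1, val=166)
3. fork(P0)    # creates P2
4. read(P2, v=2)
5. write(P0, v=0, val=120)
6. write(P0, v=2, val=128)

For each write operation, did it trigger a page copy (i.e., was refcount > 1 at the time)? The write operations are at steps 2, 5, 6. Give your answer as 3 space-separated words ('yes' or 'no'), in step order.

Op 1: fork(P0) -> P1. 3 ppages; refcounts: pp0:2 pp1:2 pp2:2
Op 2: write(P1, v1, 166). refcount(pp1)=2>1 -> COPY to pp3. 4 ppages; refcounts: pp0:2 pp1:1 pp2:2 pp3:1
Op 3: fork(P0) -> P2. 4 ppages; refcounts: pp0:3 pp1:2 pp2:3 pp3:1
Op 4: read(P2, v2) -> 13. No state change.
Op 5: write(P0, v0, 120). refcount(pp0)=3>1 -> COPY to pp4. 5 ppages; refcounts: pp0:2 pp1:2 pp2:3 pp3:1 pp4:1
Op 6: write(P0, v2, 128). refcount(pp2)=3>1 -> COPY to pp5. 6 ppages; refcounts: pp0:2 pp1:2 pp2:2 pp3:1 pp4:1 pp5:1

yes yes yes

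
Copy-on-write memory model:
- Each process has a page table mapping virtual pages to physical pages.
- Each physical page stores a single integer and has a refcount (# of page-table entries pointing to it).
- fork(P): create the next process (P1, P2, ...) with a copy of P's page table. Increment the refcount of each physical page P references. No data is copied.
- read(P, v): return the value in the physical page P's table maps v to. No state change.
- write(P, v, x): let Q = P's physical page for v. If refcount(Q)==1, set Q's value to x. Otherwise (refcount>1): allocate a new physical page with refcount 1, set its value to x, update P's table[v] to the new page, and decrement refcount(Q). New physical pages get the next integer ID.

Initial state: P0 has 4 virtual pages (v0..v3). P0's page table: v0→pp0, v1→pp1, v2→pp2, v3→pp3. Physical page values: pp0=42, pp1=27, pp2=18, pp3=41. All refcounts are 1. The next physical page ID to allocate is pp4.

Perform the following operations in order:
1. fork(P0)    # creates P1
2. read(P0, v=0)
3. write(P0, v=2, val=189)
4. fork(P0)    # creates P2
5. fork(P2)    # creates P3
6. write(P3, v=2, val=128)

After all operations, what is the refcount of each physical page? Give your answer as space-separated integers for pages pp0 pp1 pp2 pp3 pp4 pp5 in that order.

Answer: 4 4 1 4 2 1

Derivation:
Op 1: fork(P0) -> P1. 4 ppages; refcounts: pp0:2 pp1:2 pp2:2 pp3:2
Op 2: read(P0, v0) -> 42. No state change.
Op 3: write(P0, v2, 189). refcount(pp2)=2>1 -> COPY to pp4. 5 ppages; refcounts: pp0:2 pp1:2 pp2:1 pp3:2 pp4:1
Op 4: fork(P0) -> P2. 5 ppages; refcounts: pp0:3 pp1:3 pp2:1 pp3:3 pp4:2
Op 5: fork(P2) -> P3. 5 ppages; refcounts: pp0:4 pp1:4 pp2:1 pp3:4 pp4:3
Op 6: write(P3, v2, 128). refcount(pp4)=3>1 -> COPY to pp5. 6 ppages; refcounts: pp0:4 pp1:4 pp2:1 pp3:4 pp4:2 pp5:1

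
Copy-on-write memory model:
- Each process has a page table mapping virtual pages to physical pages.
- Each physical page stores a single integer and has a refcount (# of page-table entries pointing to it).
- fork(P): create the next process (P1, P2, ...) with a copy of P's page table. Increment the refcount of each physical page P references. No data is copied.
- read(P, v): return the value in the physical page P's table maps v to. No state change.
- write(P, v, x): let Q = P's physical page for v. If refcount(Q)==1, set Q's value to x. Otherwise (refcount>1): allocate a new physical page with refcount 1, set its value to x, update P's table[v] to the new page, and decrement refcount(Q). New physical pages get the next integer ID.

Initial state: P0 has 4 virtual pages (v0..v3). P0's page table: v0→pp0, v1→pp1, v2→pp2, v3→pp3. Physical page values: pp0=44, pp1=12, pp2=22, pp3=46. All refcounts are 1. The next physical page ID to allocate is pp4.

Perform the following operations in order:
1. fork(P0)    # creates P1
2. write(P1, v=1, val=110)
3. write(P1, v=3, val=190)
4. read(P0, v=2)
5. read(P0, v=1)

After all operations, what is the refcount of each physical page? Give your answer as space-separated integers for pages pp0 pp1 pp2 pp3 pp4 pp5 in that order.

Op 1: fork(P0) -> P1. 4 ppages; refcounts: pp0:2 pp1:2 pp2:2 pp3:2
Op 2: write(P1, v1, 110). refcount(pp1)=2>1 -> COPY to pp4. 5 ppages; refcounts: pp0:2 pp1:1 pp2:2 pp3:2 pp4:1
Op 3: write(P1, v3, 190). refcount(pp3)=2>1 -> COPY to pp5. 6 ppages; refcounts: pp0:2 pp1:1 pp2:2 pp3:1 pp4:1 pp5:1
Op 4: read(P0, v2) -> 22. No state change.
Op 5: read(P0, v1) -> 12. No state change.

Answer: 2 1 2 1 1 1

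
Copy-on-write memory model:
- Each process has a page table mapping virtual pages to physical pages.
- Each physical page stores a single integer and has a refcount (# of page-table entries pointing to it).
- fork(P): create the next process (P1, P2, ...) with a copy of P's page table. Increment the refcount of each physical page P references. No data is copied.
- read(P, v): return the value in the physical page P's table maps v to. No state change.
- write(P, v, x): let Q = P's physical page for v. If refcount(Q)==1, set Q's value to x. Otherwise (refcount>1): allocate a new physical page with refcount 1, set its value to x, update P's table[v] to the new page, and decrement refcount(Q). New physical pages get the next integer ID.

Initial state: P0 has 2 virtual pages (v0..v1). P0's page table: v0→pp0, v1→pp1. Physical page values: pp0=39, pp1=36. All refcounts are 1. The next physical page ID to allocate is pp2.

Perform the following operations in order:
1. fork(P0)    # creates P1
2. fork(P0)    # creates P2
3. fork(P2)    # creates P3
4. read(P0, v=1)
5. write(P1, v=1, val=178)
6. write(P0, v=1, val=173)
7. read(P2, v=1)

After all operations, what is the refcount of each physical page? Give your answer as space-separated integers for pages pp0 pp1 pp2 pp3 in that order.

Answer: 4 2 1 1

Derivation:
Op 1: fork(P0) -> P1. 2 ppages; refcounts: pp0:2 pp1:2
Op 2: fork(P0) -> P2. 2 ppages; refcounts: pp0:3 pp1:3
Op 3: fork(P2) -> P3. 2 ppages; refcounts: pp0:4 pp1:4
Op 4: read(P0, v1) -> 36. No state change.
Op 5: write(P1, v1, 178). refcount(pp1)=4>1 -> COPY to pp2. 3 ppages; refcounts: pp0:4 pp1:3 pp2:1
Op 6: write(P0, v1, 173). refcount(pp1)=3>1 -> COPY to pp3. 4 ppages; refcounts: pp0:4 pp1:2 pp2:1 pp3:1
Op 7: read(P2, v1) -> 36. No state change.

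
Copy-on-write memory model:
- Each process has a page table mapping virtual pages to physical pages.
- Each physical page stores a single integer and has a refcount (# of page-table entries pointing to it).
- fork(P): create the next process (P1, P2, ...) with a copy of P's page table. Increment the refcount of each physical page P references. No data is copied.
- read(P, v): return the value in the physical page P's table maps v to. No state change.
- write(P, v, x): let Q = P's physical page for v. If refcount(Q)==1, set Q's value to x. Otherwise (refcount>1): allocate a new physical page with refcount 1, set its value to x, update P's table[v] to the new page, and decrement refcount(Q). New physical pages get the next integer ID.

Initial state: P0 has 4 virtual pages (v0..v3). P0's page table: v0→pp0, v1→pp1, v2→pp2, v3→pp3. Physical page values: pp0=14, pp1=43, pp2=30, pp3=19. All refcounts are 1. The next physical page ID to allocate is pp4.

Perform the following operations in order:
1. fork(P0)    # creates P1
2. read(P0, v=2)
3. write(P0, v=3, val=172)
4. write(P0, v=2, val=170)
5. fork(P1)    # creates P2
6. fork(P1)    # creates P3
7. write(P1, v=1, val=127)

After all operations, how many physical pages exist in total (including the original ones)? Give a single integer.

Op 1: fork(P0) -> P1. 4 ppages; refcounts: pp0:2 pp1:2 pp2:2 pp3:2
Op 2: read(P0, v2) -> 30. No state change.
Op 3: write(P0, v3, 172). refcount(pp3)=2>1 -> COPY to pp4. 5 ppages; refcounts: pp0:2 pp1:2 pp2:2 pp3:1 pp4:1
Op 4: write(P0, v2, 170). refcount(pp2)=2>1 -> COPY to pp5. 6 ppages; refcounts: pp0:2 pp1:2 pp2:1 pp3:1 pp4:1 pp5:1
Op 5: fork(P1) -> P2. 6 ppages; refcounts: pp0:3 pp1:3 pp2:2 pp3:2 pp4:1 pp5:1
Op 6: fork(P1) -> P3. 6 ppages; refcounts: pp0:4 pp1:4 pp2:3 pp3:3 pp4:1 pp5:1
Op 7: write(P1, v1, 127). refcount(pp1)=4>1 -> COPY to pp6. 7 ppages; refcounts: pp0:4 pp1:3 pp2:3 pp3:3 pp4:1 pp5:1 pp6:1

Answer: 7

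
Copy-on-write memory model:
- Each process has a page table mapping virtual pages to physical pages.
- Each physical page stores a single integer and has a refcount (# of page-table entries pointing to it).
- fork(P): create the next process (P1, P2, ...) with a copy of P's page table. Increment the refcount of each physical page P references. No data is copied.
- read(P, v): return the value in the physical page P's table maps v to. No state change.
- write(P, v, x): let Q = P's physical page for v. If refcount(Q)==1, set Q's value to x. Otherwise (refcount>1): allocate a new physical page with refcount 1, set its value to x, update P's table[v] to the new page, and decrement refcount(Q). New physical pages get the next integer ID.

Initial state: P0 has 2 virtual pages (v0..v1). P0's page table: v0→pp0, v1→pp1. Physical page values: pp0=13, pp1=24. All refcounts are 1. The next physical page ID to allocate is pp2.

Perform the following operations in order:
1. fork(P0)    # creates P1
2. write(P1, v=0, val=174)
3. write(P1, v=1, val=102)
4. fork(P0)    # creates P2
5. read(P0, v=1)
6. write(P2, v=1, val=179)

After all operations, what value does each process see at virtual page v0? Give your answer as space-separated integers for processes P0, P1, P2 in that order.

Op 1: fork(P0) -> P1. 2 ppages; refcounts: pp0:2 pp1:2
Op 2: write(P1, v0, 174). refcount(pp0)=2>1 -> COPY to pp2. 3 ppages; refcounts: pp0:1 pp1:2 pp2:1
Op 3: write(P1, v1, 102). refcount(pp1)=2>1 -> COPY to pp3. 4 ppages; refcounts: pp0:1 pp1:1 pp2:1 pp3:1
Op 4: fork(P0) -> P2. 4 ppages; refcounts: pp0:2 pp1:2 pp2:1 pp3:1
Op 5: read(P0, v1) -> 24. No state change.
Op 6: write(P2, v1, 179). refcount(pp1)=2>1 -> COPY to pp4. 5 ppages; refcounts: pp0:2 pp1:1 pp2:1 pp3:1 pp4:1
P0: v0 -> pp0 = 13
P1: v0 -> pp2 = 174
P2: v0 -> pp0 = 13

Answer: 13 174 13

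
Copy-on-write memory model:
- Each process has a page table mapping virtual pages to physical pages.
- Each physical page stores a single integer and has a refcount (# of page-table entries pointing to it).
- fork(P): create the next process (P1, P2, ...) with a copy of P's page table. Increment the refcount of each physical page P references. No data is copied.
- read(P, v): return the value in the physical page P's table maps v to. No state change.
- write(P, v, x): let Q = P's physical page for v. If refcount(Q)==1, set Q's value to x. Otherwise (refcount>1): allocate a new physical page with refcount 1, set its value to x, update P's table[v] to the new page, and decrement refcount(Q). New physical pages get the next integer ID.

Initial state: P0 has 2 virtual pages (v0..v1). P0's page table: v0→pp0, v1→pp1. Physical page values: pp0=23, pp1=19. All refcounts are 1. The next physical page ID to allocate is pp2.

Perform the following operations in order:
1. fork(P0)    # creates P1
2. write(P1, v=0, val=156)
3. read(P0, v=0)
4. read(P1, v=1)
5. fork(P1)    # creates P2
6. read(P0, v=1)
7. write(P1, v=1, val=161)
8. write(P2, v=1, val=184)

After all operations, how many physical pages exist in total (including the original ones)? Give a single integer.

Op 1: fork(P0) -> P1. 2 ppages; refcounts: pp0:2 pp1:2
Op 2: write(P1, v0, 156). refcount(pp0)=2>1 -> COPY to pp2. 3 ppages; refcounts: pp0:1 pp1:2 pp2:1
Op 3: read(P0, v0) -> 23. No state change.
Op 4: read(P1, v1) -> 19. No state change.
Op 5: fork(P1) -> P2. 3 ppages; refcounts: pp0:1 pp1:3 pp2:2
Op 6: read(P0, v1) -> 19. No state change.
Op 7: write(P1, v1, 161). refcount(pp1)=3>1 -> COPY to pp3. 4 ppages; refcounts: pp0:1 pp1:2 pp2:2 pp3:1
Op 8: write(P2, v1, 184). refcount(pp1)=2>1 -> COPY to pp4. 5 ppages; refcounts: pp0:1 pp1:1 pp2:2 pp3:1 pp4:1

Answer: 5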